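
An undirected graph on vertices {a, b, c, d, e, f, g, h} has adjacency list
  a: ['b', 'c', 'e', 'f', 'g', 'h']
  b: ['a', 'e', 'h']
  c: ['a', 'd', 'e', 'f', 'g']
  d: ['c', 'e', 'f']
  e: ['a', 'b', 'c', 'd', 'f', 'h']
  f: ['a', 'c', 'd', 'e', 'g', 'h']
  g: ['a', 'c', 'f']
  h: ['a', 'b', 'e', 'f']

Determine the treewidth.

3

A width-3 tree decomposition is:
Bags: B1 = {a, c, e, f}  B2 = {a, e, f, h}  B3 = {a, b, e, h}  B4 = {a, c, f, g}  B5 = {c, d, e, f}
Tree: B1–B2, B2–B3, B1–B4, B1–B5
The largest bag has 4 vertices, giving width 3; this decomposition certifies tw(G) ≤ 3. For the lower bound, the 4 vertices {a, e, f, h} are pairwise adjacent, and any tree decomposition puts a clique entirely inside one bag — forcing width ≥ 3. Hence tw(G) = 3 exactly.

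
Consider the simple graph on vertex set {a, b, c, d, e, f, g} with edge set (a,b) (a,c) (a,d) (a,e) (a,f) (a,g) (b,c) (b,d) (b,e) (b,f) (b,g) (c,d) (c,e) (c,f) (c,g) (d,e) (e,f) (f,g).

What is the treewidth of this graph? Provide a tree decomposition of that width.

Treewidth 4.
One such decomposition:
Bags: B1 = {a, b, c, e, f}  B2 = {a, b, c, d, e}  B3 = {a, b, c, f, g}
Tree: B1–B2, B1–B3

The largest bag has 5 vertices, giving width 4; this decomposition certifies tw(G) ≤ 4. For the lower bound, the 5 vertices {a, b, c, f, g} are pairwise adjacent, and any tree decomposition puts a clique entirely inside one bag — forcing width ≥ 4. Hence tw(G) = 4 exactly.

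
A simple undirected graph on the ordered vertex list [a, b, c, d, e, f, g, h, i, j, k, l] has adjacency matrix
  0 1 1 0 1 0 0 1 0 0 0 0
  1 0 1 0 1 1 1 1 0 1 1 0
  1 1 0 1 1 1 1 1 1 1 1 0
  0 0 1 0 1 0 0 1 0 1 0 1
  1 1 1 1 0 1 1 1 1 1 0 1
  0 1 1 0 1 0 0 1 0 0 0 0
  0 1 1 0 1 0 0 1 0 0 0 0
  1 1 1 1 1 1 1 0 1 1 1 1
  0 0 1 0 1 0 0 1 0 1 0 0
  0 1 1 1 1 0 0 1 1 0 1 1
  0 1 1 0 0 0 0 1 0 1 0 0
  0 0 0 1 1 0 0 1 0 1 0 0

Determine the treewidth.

A width-4 tree decomposition is:
Bags: B1 = {b, c, e, h, j}  B2 = {b, c, h, j, k}  B3 = {b, c, e, f, h}  B4 = {c, d, e, h, j}  B5 = {d, e, h, j, l}  B6 = {a, b, c, e, h}  B7 = {b, c, e, g, h}  B8 = {c, e, h, i, j}
Tree: B1–B2, B1–B3, B1–B4, B4–B5, B3–B6, B1–B7, B1–B8
The largest bag has 5 vertices, giving width 4; this decomposition certifies tw(G) ≤ 4. On the other hand G contains the 5-clique {c, d, e, h, j}. A clique must lie in a single bag of any decomposition, so no decomposition can have width below 4. Combining the bounds, tw(G) = 4.

4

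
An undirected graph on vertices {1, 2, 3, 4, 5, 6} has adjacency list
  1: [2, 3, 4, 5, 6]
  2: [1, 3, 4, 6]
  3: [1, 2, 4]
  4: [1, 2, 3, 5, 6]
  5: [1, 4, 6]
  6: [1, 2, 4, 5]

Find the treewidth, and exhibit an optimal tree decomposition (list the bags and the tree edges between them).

Treewidth 3.
Bags: B1 = {1, 2, 3, 4}  B2 = {1, 2, 4, 6}  B3 = {1, 4, 5, 6}
Tree: B1–B2, B2–B3

Each bag holds 4 vertices, so the decomposition has width 3, which upper-bounds the treewidth. On the other hand G contains the 4-clique {1, 2, 3, 4}. A clique must lie in a single bag of any decomposition, so no decomposition can have width below 3. Combining the bounds, tw(G) = 3.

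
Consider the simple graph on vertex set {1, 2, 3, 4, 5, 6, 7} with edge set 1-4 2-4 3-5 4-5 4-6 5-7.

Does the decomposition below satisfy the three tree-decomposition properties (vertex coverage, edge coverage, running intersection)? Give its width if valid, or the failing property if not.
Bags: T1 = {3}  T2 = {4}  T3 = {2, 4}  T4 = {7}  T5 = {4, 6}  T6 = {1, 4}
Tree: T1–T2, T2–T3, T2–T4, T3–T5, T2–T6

A tree decomposition must satisfy three properties: every vertex lies in some bag; for every edge, both endpoints lie together in some bag; and for every vertex, the bags containing it form a connected subtree. Here vertex 5 appears in no bag, so the decomposition is invalid.

No — vertex 5 appears in no bag.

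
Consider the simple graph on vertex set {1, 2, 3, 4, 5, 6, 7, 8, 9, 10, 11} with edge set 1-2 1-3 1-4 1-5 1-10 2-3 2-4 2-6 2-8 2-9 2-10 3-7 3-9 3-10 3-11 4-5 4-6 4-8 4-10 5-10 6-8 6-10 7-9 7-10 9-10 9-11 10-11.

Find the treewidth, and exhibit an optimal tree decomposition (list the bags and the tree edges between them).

The largest bag has 4 vertices, giving width 3; this decomposition certifies tw(G) ≤ 3. On the other hand G contains the 4-clique {2, 4, 6, 8}. A clique must lie in a single bag of any decomposition, so no decomposition can have width below 3. The upper and lower bounds meet at 3, so that is the treewidth.

Treewidth 3.
One optimal decomposition is:
Bags: B1 = {3, 9, 10, 11}  B2 = {2, 3, 9, 10}  B3 = {1, 2, 3, 10}  B4 = {1, 2, 4, 10}  B5 = {3, 7, 9, 10}  B6 = {2, 4, 6, 10}  B7 = {2, 4, 6, 8}  B8 = {1, 4, 5, 10}
Tree: B1–B2, B2–B3, B3–B4, B2–B5, B4–B6, B6–B7, B4–B8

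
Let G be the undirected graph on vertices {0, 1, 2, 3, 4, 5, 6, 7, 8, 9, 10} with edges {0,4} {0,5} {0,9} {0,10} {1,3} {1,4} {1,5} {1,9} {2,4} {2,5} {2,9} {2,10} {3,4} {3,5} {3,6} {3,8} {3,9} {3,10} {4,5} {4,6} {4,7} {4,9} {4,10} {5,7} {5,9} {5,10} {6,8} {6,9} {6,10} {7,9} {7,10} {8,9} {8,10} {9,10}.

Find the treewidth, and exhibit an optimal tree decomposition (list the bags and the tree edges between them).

Treewidth 4.
One optimal decomposition is:
Bags: B1 = {3, 4, 6, 9, 10}  B2 = {3, 4, 5, 9, 10}  B3 = {0, 4, 5, 9, 10}  B4 = {4, 5, 7, 9, 10}  B5 = {1, 3, 4, 5, 9}  B6 = {2, 4, 5, 9, 10}  B7 = {3, 6, 8, 9, 10}
Tree: B1–B2, B2–B3, B2–B4, B2–B5, B4–B6, B1–B7

The largest bag has 5 vertices, giving width 4; this decomposition certifies tw(G) ≤ 4. Conversely, {3, 6, 8, 9, 10} is a clique of size 5, and the vertices of any clique must share a bag in every tree decomposition; so some bag has ≥ 5 vertices and tw(G) ≥ 4. Therefore the treewidth is 4.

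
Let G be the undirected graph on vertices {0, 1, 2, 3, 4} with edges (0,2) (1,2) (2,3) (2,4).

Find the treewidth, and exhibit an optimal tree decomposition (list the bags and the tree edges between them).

Treewidth 1.
Bags: B1 = {1, 2}  B2 = {0, 2}  B3 = {2, 3}  B4 = {2, 4}
Tree: B1–B2, B2–B3, B3–B4

Each bag holds 2 vertices, so the decomposition has width 1, which upper-bounds the treewidth. Any graph with an edge has treewidth ≥ 1, and G has the edge 2–1. Hence tw(G) = 1 exactly.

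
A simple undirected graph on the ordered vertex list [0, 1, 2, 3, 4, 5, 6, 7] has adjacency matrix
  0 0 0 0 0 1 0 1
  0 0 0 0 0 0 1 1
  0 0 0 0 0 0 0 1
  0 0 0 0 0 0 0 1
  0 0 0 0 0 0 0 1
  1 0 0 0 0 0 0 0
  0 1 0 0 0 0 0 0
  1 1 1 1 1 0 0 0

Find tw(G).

1

A width-1 tree decomposition is:
Bags: B1 = {0, 7}  B2 = {0, 5}  B3 = {2, 7}  B4 = {1, 7}  B5 = {3, 7}  B6 = {4, 7}  B7 = {1, 6}
Tree: B1–B2, B1–B3, B1–B4, B1–B5, B3–B6, B4–B7
The largest bag has 2 vertices, giving width 1; this decomposition certifies tw(G) ≤ 1. Any graph with an edge has treewidth ≥ 1, and G has the edge 0–7. Hence tw(G) = 1 exactly.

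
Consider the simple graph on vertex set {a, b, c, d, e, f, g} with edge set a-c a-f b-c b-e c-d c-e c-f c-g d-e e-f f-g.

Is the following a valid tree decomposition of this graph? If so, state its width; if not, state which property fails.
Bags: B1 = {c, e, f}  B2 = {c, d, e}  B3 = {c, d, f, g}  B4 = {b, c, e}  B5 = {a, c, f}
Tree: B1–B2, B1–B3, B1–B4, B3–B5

No — bags containing vertex d are not connected in the tree.

A tree decomposition must satisfy three properties: every vertex lies in some bag; for every edge, both endpoints lie together in some bag; and for every vertex, the bags containing it form a connected subtree. Here bags containing vertex d are not connected in the tree, so the decomposition is invalid.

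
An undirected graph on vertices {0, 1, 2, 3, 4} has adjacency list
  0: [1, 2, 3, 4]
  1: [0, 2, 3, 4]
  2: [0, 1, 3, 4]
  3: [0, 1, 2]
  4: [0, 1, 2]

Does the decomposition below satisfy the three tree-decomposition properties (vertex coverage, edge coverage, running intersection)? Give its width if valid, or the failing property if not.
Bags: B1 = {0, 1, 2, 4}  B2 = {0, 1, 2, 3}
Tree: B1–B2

Checking the three conditions: (i) the bags cover all of {0, 1, 2, 3, 4}; (ii) for each edge, some bag contains both endpoints; (iii) the bags containing any fixed vertex form a subtree. All hold, so the decomposition is valid with width 4 − 1 = 3.

Yes; width 3.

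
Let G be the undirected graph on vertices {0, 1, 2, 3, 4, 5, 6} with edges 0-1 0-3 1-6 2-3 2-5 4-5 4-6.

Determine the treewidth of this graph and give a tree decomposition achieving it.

Treewidth 2.
Bags: B1 = {0, 1, 6}  B2 = {0, 4, 6}  B3 = {0, 4, 5}  B4 = {0, 2, 5}  B5 = {0, 2, 3}
Tree: B1–B2, B2–B3, B3–B4, B4–B5

Each bag holds 3 vertices, so the decomposition has width 2, which upper-bounds the treewidth. For the lower bound, G contains the cycle 0–1–6–4–5–2–3–0, so G is not a forest; only forests have treewidth ≤ 1, hence tw(G) ≥ 2. Hence tw(G) = 2 exactly.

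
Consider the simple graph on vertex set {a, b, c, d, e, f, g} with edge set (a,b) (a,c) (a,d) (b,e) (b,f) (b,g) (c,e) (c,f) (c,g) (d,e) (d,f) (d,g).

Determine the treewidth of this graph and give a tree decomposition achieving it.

Treewidth 3.
One such decomposition:
Bags: B1 = {b, c, d, f}  B2 = {b, c, d, g}  B3 = {b, c, d, e}  B4 = {a, b, c, d}
Tree: B1–B2, B2–B3, B3–B4

Each bag holds 4 vertices, so the decomposition has width 3, which upper-bounds the treewidth. For the lower bound: the 4 vertex sets {c,f}, {b,g}, {d}, {e} are disjoint, each induces a connected subgraph, and every pair is joined by at least one edge of G. Contracting each set to a single vertex therefore yields K_{4} as a minor, and since treewidth is minor-monotone, tw(G) ≥ tw(K_{4}) = 3. Hence tw(G) = 3 exactly.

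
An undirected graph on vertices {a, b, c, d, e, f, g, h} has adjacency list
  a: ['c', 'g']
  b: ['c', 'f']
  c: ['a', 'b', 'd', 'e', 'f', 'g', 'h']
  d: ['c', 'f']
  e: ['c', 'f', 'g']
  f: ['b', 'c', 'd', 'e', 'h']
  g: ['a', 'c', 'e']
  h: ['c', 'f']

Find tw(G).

2

A width-2 tree decomposition is:
Bags: B1 = {b, c, f}  B2 = {c, f, h}  B3 = {c, e, f}  B4 = {c, e, g}  B5 = {a, c, g}  B6 = {c, d, f}
Tree: B1–B2, B2–B3, B3–B4, B4–B5, B2–B6
Every bag has size at most 3, so the width is 3 − 1 = 2 and tw(G) ≤ 2. On the other hand G contains the 3-clique {c, e, g}. A clique must lie in a single bag of any decomposition, so no decomposition can have width below 2. Therefore the treewidth is 2.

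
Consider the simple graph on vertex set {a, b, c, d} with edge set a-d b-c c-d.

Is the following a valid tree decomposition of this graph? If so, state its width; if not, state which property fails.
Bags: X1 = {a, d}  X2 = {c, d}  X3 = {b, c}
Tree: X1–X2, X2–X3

Every vertex of G appears in some bag (union = {a, b, c, d}); every edge is covered by a bag; and for each vertex v the set of bags containing v is connected in the bag tree. The decomposition is therefore valid. The largest bag has 2 vertices, so the width is 1.

Yes; width 1.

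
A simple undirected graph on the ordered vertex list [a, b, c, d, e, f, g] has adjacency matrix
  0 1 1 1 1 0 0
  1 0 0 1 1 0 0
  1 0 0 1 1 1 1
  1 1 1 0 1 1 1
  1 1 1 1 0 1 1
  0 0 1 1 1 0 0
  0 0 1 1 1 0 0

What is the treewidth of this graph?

A width-3 tree decomposition is:
Bags: B1 = {a, c, d, e}  B2 = {c, d, e, g}  B3 = {a, b, d, e}  B4 = {c, d, e, f}
Tree: B1–B2, B1–B3, B2–B4
The largest bag has 4 vertices, giving width 3; this decomposition certifies tw(G) ≤ 3. For the lower bound, the 4 vertices {c, d, e, g} are pairwise adjacent, and any tree decomposition puts a clique entirely inside one bag — forcing width ≥ 3. Hence tw(G) = 3 exactly.

3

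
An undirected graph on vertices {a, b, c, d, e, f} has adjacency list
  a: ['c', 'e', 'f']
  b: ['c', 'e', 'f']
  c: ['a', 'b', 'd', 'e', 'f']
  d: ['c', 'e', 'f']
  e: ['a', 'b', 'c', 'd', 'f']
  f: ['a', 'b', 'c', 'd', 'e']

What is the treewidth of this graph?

A width-3 tree decomposition is:
Bags: B1 = {b, c, e, f}  B2 = {a, c, e, f}  B3 = {c, d, e, f}
Tree: B1–B2, B2–B3
The largest bag has 4 vertices, giving width 3; this decomposition certifies tw(G) ≤ 3. On the other hand G contains the 4-clique {c, d, e, f}. A clique must lie in a single bag of any decomposition, so no decomposition can have width below 3. Hence tw(G) = 3 exactly.

3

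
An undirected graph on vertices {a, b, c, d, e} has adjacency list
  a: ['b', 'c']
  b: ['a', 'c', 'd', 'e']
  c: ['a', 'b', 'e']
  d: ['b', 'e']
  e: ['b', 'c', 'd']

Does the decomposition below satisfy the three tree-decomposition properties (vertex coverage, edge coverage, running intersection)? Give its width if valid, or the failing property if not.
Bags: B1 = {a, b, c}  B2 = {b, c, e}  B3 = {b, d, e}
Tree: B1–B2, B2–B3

Yes; width 2.

Vertex coverage: the bags together contain {a, b, c, d, e}, the full vertex set. Edge coverage: each edge of G has both endpoints in at least one bag. Running intersection: for every vertex, the bags containing it form a connected subtree. All three properties hold, so this is a valid tree decomposition of width max|bag| − 1 = 2, and hence tw(G) ≤ 2.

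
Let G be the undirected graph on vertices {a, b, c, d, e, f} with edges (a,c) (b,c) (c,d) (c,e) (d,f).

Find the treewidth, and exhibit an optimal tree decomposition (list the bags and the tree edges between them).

Each bag holds 2 vertices, so the decomposition has width 1, which upper-bounds the treewidth. Since G has at least one edge (e.g. c–b), it is not an edgeless graph, so tw(G) ≥ 1. Therefore the treewidth is 1.

Treewidth 1.
One such decomposition:
Bags: B1 = {b, c}  B2 = {c, e}  B3 = {a, c}  B4 = {c, d}  B5 = {d, f}
Tree: B1–B2, B2–B3, B3–B4, B4–B5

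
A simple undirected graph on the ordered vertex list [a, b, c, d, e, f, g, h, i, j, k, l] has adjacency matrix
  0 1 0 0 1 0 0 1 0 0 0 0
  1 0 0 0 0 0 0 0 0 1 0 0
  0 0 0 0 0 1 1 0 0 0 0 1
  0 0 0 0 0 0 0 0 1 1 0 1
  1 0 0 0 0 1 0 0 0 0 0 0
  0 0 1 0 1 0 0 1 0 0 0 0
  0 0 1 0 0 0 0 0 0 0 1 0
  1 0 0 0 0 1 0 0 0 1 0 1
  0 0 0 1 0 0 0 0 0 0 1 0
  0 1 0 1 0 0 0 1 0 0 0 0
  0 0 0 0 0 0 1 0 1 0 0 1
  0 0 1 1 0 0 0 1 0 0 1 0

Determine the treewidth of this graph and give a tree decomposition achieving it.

Treewidth 3.
One such decomposition:
Bags: B1 = {a, b, e, j}  B2 = {a, e, h, j}  B3 = {e, f, h, j}  B4 = {d, f, h, j}  B5 = {d, f, h, l}  B6 = {c, d, f, l}  B7 = {c, d, i, l}  B8 = {c, i, k, l}  B9 = {c, g, i, k}
Tree: B1–B2, B2–B3, B3–B4, B4–B5, B5–B6, B6–B7, B7–B8, B8–B9

Every bag has size at most 4, so the width is 4 − 1 = 3 and tw(G) ≤ 3. For the lower bound: the 4 vertex sets {a,b,e}, {j}, {h}, {c,d,f,l} are disjoint, each induces a connected subgraph, and every pair is joined by at least one edge of G. Contracting each set to a single vertex therefore yields K_{4} as a minor, and since treewidth is minor-monotone, tw(G) ≥ tw(K_{4}) = 3. The upper and lower bounds meet at 3, so that is the treewidth.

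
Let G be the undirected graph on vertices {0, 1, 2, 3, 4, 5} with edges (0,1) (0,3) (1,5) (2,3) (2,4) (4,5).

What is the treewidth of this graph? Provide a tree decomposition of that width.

Each bag holds 3 vertices, so the decomposition has width 2, which upper-bounds the treewidth. The edges 5–1–0–3–2–4–5 form a cycle, so G is not a tree and its treewidth is at least 2. Hence tw(G) = 2 exactly.

Treewidth 2.
One such decomposition:
Bags: B1 = {0, 1, 5}  B2 = {0, 3, 5}  B3 = {2, 3, 5}  B4 = {2, 4, 5}
Tree: B1–B2, B2–B3, B3–B4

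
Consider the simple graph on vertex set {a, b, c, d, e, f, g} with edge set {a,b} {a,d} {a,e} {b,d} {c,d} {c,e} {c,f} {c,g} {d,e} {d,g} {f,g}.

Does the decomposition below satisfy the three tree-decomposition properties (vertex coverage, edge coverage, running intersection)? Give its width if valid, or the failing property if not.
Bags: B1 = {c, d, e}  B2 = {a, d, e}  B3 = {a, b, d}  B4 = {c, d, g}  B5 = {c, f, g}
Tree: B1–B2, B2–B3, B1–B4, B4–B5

Yes; width 2.

Checking the three conditions: (i) the bags cover all of {a, b, c, d, e, f, g}; (ii) for each edge, some bag contains both endpoints; (iii) the bags containing any fixed vertex form a subtree. All hold, so the decomposition is valid with width 3 − 1 = 2.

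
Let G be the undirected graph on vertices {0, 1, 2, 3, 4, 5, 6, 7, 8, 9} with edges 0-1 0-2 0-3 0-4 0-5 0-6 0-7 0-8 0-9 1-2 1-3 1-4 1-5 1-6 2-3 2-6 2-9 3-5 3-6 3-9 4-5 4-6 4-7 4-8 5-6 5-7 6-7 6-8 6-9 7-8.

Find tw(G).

A width-4 tree decomposition is:
Bags: B1 = {0, 1, 3, 5, 6}  B2 = {0, 1, 2, 3, 6}  B3 = {0, 1, 4, 5, 6}  B4 = {0, 2, 3, 6, 9}  B5 = {0, 4, 5, 6, 7}  B6 = {0, 4, 6, 7, 8}
Tree: B1–B2, B1–B3, B2–B4, B3–B5, B5–B6
Every bag has size at most 5, so the width is 5 − 1 = 4 and tw(G) ≤ 4. Conversely, {0, 4, 6, 7, 8} is a clique of size 5, and the vertices of any clique must share a bag in every tree decomposition; so some bag has ≥ 5 vertices and tw(G) ≥ 4. Therefore the treewidth is 4.

4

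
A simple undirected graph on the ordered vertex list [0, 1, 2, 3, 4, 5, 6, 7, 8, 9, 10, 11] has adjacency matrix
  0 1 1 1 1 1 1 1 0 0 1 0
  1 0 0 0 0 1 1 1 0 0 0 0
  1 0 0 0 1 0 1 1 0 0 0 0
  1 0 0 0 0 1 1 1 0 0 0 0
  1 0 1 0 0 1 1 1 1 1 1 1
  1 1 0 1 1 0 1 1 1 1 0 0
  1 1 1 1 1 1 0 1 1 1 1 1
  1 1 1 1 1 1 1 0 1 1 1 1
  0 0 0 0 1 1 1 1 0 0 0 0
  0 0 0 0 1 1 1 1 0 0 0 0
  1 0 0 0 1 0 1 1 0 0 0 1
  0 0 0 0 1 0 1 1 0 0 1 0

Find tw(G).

4

A width-4 tree decomposition is:
Bags: B1 = {0, 4, 5, 6, 7}  B2 = {0, 4, 6, 7, 10}  B3 = {0, 2, 4, 6, 7}  B4 = {0, 3, 5, 6, 7}  B5 = {4, 6, 7, 10, 11}  B6 = {4, 5, 6, 7, 9}  B7 = {0, 1, 5, 6, 7}  B8 = {4, 5, 6, 7, 8}
Tree: B1–B2, B2–B3, B1–B4, B2–B5, B1–B6, B4–B7, B1–B8
Every bag has size at most 5, so the width is 5 − 1 = 4 and tw(G) ≤ 4. Conversely, {0, 1, 5, 6, 7} is a clique of size 5, and the vertices of any clique must share a bag in every tree decomposition; so some bag has ≥ 5 vertices and tw(G) ≥ 4. Therefore the treewidth is 4.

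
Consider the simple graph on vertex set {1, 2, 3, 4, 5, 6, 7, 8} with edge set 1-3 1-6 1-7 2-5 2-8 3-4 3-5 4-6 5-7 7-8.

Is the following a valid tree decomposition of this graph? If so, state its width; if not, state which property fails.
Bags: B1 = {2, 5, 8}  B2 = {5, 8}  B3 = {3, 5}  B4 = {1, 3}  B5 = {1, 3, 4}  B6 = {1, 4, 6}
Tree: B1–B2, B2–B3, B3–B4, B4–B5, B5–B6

No — vertex 7 appears in no bag.

A tree decomposition must satisfy three properties: every vertex lies in some bag; for every edge, both endpoints lie together in some bag; and for every vertex, the bags containing it form a connected subtree. Here vertex 7 appears in no bag, so the decomposition is invalid.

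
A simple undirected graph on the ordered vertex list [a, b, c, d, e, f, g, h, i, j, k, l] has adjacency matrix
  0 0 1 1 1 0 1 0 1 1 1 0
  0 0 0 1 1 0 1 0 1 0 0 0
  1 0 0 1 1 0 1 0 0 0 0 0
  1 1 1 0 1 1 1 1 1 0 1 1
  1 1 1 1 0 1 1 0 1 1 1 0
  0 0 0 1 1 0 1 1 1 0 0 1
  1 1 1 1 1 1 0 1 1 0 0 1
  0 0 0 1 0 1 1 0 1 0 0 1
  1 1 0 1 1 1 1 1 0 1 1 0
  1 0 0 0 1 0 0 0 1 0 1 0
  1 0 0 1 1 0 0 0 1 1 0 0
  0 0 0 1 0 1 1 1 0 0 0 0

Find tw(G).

A width-4 tree decomposition is:
Bags: B1 = {a, d, e, i, k}  B2 = {a, d, e, g, i}  B3 = {a, c, d, e, g}  B4 = {d, e, f, g, i}  B5 = {b, d, e, g, i}  B6 = {a, e, i, j, k}  B7 = {d, f, g, h, i}  B8 = {d, f, g, h, l}
Tree: B1–B2, B2–B3, B2–B4, B4–B5, B1–B6, B4–B7, B7–B8
Every bag has size at most 5, so the width is 5 − 1 = 4 and tw(G) ≤ 4. On the other hand G contains the 5-clique {a, c, d, e, g}. A clique must lie in a single bag of any decomposition, so no decomposition can have width below 4. Hence tw(G) = 4 exactly.

4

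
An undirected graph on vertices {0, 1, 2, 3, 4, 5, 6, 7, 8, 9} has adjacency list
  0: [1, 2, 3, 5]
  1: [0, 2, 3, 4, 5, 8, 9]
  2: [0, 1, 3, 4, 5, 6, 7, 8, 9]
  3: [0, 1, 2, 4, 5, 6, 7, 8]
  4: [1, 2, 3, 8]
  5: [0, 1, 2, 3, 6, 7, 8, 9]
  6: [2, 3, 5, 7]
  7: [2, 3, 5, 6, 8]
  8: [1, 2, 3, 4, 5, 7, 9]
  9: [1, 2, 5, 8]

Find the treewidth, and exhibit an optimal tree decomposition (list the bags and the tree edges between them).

Treewidth 4.
Bags: B1 = {1, 2, 3, 5, 8}  B2 = {1, 2, 3, 4, 8}  B3 = {2, 3, 5, 7, 8}  B4 = {1, 2, 5, 8, 9}  B5 = {2, 3, 5, 6, 7}  B6 = {0, 1, 2, 3, 5}
Tree: B1–B2, B1–B3, B1–B4, B3–B5, B1–B6

Each bag holds 5 vertices, so the decomposition has width 4, which upper-bounds the treewidth. For the lower bound, the 5 vertices {1, 2, 5, 8, 9} are pairwise adjacent, and any tree decomposition puts a clique entirely inside one bag — forcing width ≥ 4. Combining the bounds, tw(G) = 4.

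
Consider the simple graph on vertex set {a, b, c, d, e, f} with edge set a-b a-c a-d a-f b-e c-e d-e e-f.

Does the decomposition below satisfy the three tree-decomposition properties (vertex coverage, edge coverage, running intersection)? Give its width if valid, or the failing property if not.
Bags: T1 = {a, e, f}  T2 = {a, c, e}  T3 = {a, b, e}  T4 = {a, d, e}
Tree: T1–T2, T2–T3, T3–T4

Yes; width 2.

Every vertex of G appears in some bag (union = {a, b, c, d, e, f}); every edge is covered by a bag; and for each vertex v the set of bags containing v is connected in the bag tree. The decomposition is therefore valid. The largest bag has 3 vertices, so the width is 2.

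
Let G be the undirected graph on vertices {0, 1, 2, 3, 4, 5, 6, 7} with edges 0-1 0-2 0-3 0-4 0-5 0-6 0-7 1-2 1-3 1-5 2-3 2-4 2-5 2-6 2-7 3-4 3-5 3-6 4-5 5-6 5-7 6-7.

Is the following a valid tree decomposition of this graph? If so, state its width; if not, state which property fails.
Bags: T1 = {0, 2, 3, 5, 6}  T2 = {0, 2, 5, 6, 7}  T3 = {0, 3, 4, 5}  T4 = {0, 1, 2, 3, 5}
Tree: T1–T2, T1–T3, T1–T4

No — edge (2,4) lies in no bag.

A tree decomposition must satisfy three properties: every vertex lies in some bag; for every edge, both endpoints lie together in some bag; and for every vertex, the bags containing it form a connected subtree. Here edge (2,4) lies in no bag, so the decomposition is invalid.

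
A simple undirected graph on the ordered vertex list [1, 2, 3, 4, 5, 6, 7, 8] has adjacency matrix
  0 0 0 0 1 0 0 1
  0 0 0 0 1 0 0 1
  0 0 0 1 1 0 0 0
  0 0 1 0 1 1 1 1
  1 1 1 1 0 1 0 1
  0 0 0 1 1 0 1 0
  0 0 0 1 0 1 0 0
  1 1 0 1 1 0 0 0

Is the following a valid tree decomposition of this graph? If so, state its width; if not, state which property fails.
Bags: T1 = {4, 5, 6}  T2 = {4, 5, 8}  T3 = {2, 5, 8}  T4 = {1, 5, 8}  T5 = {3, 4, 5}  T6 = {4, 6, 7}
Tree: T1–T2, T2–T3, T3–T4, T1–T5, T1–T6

Vertex coverage: the bags together contain {1, 2, 3, 4, 5, 6, 7, 8}, the full vertex set. Edge coverage: each edge of G has both endpoints in at least one bag. Running intersection: for every vertex, the bags containing it form a connected subtree. All three properties hold, so this is a valid tree decomposition of width max|bag| − 1 = 2, and hence tw(G) ≤ 2.

Yes; width 2.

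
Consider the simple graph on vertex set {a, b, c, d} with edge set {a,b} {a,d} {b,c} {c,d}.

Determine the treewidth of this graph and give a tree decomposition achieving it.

Treewidth 2.
One such decomposition:
Bags: B1 = {a, b, d}  B2 = {b, c, d}
Tree: B1–B2

Each bag holds 3 vertices, so the decomposition has width 2, which upper-bounds the treewidth. The edges b–a–d–c–b form a cycle, so G is not a tree and its treewidth is at least 2. Hence tw(G) = 2 exactly.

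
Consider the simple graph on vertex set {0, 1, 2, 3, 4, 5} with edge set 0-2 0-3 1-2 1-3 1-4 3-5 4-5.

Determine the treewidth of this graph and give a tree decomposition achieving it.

Each bag holds 3 vertices, so the decomposition has width 2, which upper-bounds the treewidth. Since 5–4–1–3–5 is a cycle in G, G is not acyclic. Forests are exactly the graphs of treewidth ≤ 1, so tw(G) ≥ 2. Combining the bounds, tw(G) = 2.

Treewidth 2.
One optimal decomposition is:
Bags: B1 = {3, 4, 5}  B2 = {1, 3, 4}  B3 = {0, 1, 3}  B4 = {0, 1, 2}
Tree: B1–B2, B2–B3, B3–B4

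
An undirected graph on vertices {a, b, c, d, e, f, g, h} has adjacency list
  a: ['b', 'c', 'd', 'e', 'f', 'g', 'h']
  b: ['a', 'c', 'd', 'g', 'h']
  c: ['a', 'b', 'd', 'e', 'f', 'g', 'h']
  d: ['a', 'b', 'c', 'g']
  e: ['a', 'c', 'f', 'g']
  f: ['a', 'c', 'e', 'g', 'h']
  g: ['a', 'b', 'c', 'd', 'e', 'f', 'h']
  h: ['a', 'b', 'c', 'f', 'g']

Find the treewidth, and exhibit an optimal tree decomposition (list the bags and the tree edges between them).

Treewidth 4.
Bags: B1 = {a, c, f, g, h}  B2 = {a, b, c, g, h}  B3 = {a, c, e, f, g}  B4 = {a, b, c, d, g}
Tree: B1–B2, B1–B3, B2–B4

The largest bag has 5 vertices, giving width 4; this decomposition certifies tw(G) ≤ 4. For the lower bound, the 5 vertices {a, b, c, d, g} are pairwise adjacent, and any tree decomposition puts a clique entirely inside one bag — forcing width ≥ 4. The upper and lower bounds meet at 4, so that is the treewidth.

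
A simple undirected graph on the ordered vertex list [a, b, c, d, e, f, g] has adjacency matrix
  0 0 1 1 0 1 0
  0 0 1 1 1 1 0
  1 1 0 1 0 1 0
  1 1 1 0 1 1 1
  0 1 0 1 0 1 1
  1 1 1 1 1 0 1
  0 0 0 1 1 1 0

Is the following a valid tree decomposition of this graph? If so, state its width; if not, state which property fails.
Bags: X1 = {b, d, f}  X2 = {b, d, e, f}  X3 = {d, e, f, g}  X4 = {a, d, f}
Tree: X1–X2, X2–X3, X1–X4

No — vertex c appears in no bag.

A tree decomposition must satisfy three properties: every vertex lies in some bag; for every edge, both endpoints lie together in some bag; and for every vertex, the bags containing it form a connected subtree. Here vertex c appears in no bag, so the decomposition is invalid.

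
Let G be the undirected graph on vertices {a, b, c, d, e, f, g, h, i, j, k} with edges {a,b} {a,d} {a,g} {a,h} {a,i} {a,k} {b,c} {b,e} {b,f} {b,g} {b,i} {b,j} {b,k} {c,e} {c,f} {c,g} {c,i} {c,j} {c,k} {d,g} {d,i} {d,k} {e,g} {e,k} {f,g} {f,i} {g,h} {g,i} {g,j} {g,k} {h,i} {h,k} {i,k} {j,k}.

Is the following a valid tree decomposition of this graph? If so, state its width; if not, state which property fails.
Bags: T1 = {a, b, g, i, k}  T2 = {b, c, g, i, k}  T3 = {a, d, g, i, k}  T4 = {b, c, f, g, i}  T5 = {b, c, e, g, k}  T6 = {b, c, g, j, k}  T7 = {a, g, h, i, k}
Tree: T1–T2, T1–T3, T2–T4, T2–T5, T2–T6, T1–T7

Yes; width 4.

Checking the three conditions: (i) the bags cover all of {a, b, c, d, e, f, g, h, i, j, k}; (ii) for each edge, some bag contains both endpoints; (iii) the bags containing any fixed vertex form a subtree. All hold, so the decomposition is valid with width 5 − 1 = 4.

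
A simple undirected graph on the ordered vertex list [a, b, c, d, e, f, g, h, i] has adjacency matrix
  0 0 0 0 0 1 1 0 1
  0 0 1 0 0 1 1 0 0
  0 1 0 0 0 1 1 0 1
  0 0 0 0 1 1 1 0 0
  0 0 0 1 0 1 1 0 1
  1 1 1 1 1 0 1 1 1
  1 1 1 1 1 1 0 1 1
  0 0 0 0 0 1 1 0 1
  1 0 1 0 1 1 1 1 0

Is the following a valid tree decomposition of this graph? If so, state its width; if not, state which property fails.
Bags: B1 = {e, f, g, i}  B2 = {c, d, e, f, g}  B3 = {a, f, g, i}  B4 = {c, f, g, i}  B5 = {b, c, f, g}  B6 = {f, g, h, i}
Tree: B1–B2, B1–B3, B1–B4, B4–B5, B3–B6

A tree decomposition must satisfy three properties: every vertex lies in some bag; for every edge, both endpoints lie together in some bag; and for every vertex, the bags containing it form a connected subtree. Here bags containing vertex c are not connected in the tree, so the decomposition is invalid.

No — bags containing vertex c are not connected in the tree.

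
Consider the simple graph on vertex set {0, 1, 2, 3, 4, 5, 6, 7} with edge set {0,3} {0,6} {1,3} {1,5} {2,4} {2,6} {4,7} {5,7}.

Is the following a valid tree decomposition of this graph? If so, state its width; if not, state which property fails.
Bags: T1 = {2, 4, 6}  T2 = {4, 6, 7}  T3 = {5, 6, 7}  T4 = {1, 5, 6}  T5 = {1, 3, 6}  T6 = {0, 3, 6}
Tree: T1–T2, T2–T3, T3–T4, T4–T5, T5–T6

Yes; width 2.

Vertex coverage: the bags together contain {0, 1, 2, 3, 4, 5, 6, 7}, the full vertex set. Edge coverage: each edge of G has both endpoints in at least one bag. Running intersection: for every vertex, the bags containing it form a connected subtree. All three properties hold, so this is a valid tree decomposition of width max|bag| − 1 = 2, and hence tw(G) ≤ 2.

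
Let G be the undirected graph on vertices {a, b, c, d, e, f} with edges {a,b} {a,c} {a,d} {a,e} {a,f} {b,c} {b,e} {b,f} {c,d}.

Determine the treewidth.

2

A width-2 tree decomposition is:
Bags: B1 = {a, b, e}  B2 = {a, b, c}  B3 = {a, b, f}  B4 = {a, c, d}
Tree: B1–B2, B2–B3, B2–B4
Every bag has size at most 3, so the width is 3 − 1 = 2 and tw(G) ≤ 2. For the lower bound, the 3 vertices {a, c, d} are pairwise adjacent, and any tree decomposition puts a clique entirely inside one bag — forcing width ≥ 2. The upper and lower bounds meet at 2, so that is the treewidth.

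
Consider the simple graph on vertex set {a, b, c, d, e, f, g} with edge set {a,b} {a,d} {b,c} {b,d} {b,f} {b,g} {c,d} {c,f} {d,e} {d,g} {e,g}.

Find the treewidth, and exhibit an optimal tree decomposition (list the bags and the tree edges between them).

Treewidth 2.
Bags: B1 = {b, d, g}  B2 = {d, e, g}  B3 = {a, b, d}  B4 = {b, c, d}  B5 = {b, c, f}
Tree: B1–B2, B1–B3, B3–B4, B4–B5

Each bag holds 3 vertices, so the decomposition has width 2, which upper-bounds the treewidth. For the lower bound, the 3 vertices {d, e, g} are pairwise adjacent, and any tree decomposition puts a clique entirely inside one bag — forcing width ≥ 2. Hence tw(G) = 2 exactly.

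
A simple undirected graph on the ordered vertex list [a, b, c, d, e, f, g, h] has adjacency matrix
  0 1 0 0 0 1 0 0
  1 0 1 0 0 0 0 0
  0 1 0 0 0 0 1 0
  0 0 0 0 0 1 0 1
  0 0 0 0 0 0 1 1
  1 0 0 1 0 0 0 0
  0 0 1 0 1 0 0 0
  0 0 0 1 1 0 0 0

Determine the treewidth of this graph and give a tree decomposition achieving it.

Treewidth 2.
Bags: B1 = {a, d, f}  B2 = {a, b, d}  B3 = {b, c, d}  B4 = {c, d, g}  B5 = {d, e, g}  B6 = {d, e, h}
Tree: B1–B2, B2–B3, B3–B4, B4–B5, B5–B6

Every bag has size at most 3, so the width is 3 − 1 = 2 and tw(G) ≤ 2. Since d–f–a–b–c–g–e–h–d is a cycle in G, G is not acyclic. Forests are exactly the graphs of treewidth ≤ 1, so tw(G) ≥ 2. Hence tw(G) = 2 exactly.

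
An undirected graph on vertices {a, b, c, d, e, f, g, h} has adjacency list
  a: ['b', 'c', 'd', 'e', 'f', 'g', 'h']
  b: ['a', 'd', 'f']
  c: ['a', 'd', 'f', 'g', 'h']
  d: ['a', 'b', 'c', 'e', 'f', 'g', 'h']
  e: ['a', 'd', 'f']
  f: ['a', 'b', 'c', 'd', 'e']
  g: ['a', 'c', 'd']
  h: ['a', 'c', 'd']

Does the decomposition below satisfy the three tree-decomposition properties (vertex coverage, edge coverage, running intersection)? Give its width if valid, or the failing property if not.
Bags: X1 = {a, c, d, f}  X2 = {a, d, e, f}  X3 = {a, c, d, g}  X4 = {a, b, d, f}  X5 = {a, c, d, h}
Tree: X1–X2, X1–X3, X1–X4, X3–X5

Yes; width 3.

Checking the three conditions: (i) the bags cover all of {a, b, c, d, e, f, g, h}; (ii) for each edge, some bag contains both endpoints; (iii) the bags containing any fixed vertex form a subtree. All hold, so the decomposition is valid with width 4 − 1 = 3.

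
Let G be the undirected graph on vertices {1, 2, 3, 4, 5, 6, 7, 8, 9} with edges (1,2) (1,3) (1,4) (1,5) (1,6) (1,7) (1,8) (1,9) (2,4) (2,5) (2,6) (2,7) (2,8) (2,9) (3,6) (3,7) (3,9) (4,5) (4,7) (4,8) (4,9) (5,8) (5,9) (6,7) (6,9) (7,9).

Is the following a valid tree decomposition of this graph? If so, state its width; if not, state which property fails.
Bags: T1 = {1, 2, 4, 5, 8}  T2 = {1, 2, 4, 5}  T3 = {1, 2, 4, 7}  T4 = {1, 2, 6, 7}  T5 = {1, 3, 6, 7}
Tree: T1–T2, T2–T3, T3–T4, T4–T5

A tree decomposition must satisfy three properties: every vertex lies in some bag; for every edge, both endpoints lie together in some bag; and for every vertex, the bags containing it form a connected subtree. Here vertex 9 appears in no bag, so the decomposition is invalid.

No — vertex 9 appears in no bag.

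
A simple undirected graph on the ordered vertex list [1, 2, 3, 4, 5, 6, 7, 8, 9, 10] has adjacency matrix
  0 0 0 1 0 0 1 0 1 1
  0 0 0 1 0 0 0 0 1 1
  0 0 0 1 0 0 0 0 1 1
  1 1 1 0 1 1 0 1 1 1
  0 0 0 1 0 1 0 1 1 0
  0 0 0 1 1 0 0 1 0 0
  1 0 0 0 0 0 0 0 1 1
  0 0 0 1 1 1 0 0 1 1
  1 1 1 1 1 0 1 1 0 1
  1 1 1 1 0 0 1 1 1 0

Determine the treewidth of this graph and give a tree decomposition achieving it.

Every bag has size at most 4, so the width is 4 − 1 = 3 and tw(G) ≤ 3. Conversely, {4, 8, 9, 10} is a clique of size 4, and the vertices of any clique must share a bag in every tree decomposition; so some bag has ≥ 4 vertices and tw(G) ≥ 3. Combining the bounds, tw(G) = 3.

Treewidth 3.
One optimal decomposition is:
Bags: B1 = {4, 5, 8, 9}  B2 = {4, 8, 9, 10}  B3 = {2, 4, 9, 10}  B4 = {1, 4, 9, 10}  B5 = {4, 5, 6, 8}  B6 = {1, 7, 9, 10}  B7 = {3, 4, 9, 10}
Tree: B1–B2, B2–B3, B2–B4, B1–B5, B4–B6, B3–B7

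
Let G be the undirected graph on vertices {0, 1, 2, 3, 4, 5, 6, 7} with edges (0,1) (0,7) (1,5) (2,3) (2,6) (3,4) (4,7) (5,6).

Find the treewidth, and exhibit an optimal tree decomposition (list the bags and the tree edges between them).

Treewidth 2.
One such decomposition:
Bags: B1 = {0, 1, 5}  B2 = {0, 5, 6}  B3 = {0, 2, 6}  B4 = {0, 2, 3}  B5 = {0, 3, 4}  B6 = {0, 4, 7}
Tree: B1–B2, B2–B3, B3–B4, B4–B5, B5–B6

The largest bag has 3 vertices, giving width 2; this decomposition certifies tw(G) ≤ 2. The edges 0–1–5–6–2–3–4–7–0 form a cycle, so G is not a tree and its treewidth is at least 2. The upper and lower bounds meet at 2, so that is the treewidth.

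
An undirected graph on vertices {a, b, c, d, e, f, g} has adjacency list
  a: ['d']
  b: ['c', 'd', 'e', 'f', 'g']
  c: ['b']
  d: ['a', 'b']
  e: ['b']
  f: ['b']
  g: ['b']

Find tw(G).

1

A width-1 tree decomposition is:
Bags: B1 = {b, d}  B2 = {b, g}  B3 = {a, d}  B4 = {b, e}  B5 = {b, f}  B6 = {b, c}
Tree: B1–B2, B1–B3, B1–B4, B2–B5, B4–B6
Every bag has size at most 2, so the width is 2 − 1 = 1 and tw(G) ≤ 1. Any graph with an edge has treewidth ≥ 1, and G has the edge b–d. The upper and lower bounds meet at 1, so that is the treewidth.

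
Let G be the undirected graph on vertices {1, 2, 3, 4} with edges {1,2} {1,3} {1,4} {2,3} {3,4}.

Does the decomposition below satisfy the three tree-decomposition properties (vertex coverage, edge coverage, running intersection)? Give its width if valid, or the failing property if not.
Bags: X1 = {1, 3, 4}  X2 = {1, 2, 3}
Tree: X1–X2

Every vertex of G appears in some bag (union = {1, 2, 3, 4}); every edge is covered by a bag; and for each vertex v the set of bags containing v is connected in the bag tree. The decomposition is therefore valid. The largest bag has 3 vertices, so the width is 2.

Yes; width 2.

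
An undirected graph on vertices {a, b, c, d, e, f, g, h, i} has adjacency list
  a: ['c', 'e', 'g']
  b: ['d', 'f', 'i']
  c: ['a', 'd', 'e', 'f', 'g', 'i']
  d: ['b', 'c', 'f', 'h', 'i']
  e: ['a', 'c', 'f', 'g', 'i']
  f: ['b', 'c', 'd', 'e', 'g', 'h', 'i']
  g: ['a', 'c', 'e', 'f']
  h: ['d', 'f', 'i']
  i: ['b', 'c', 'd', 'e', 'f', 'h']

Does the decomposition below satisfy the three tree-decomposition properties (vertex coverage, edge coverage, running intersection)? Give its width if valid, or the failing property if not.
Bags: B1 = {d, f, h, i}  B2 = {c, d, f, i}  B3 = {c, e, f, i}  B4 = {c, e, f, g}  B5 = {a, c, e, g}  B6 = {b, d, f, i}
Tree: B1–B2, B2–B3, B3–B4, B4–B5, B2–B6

Checking the three conditions: (i) the bags cover all of {a, b, c, d, e, f, g, h, i}; (ii) for each edge, some bag contains both endpoints; (iii) the bags containing any fixed vertex form a subtree. All hold, so the decomposition is valid with width 4 − 1 = 3.

Yes; width 3.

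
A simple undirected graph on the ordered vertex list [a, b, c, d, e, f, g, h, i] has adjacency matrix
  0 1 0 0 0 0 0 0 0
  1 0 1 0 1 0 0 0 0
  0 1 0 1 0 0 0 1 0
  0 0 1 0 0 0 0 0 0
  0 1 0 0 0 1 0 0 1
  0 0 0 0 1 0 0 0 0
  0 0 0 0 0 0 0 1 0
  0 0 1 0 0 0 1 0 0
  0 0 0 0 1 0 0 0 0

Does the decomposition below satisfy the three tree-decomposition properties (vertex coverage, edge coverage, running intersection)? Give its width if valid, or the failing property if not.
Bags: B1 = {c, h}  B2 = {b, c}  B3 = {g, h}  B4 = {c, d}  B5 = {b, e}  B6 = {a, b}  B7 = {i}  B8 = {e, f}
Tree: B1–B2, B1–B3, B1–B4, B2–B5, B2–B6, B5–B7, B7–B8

No — edge (e,i) lies in no bag.

A tree decomposition must satisfy three properties: every vertex lies in some bag; for every edge, both endpoints lie together in some bag; and for every vertex, the bags containing it form a connected subtree. Here edge (e,i) lies in no bag, so the decomposition is invalid.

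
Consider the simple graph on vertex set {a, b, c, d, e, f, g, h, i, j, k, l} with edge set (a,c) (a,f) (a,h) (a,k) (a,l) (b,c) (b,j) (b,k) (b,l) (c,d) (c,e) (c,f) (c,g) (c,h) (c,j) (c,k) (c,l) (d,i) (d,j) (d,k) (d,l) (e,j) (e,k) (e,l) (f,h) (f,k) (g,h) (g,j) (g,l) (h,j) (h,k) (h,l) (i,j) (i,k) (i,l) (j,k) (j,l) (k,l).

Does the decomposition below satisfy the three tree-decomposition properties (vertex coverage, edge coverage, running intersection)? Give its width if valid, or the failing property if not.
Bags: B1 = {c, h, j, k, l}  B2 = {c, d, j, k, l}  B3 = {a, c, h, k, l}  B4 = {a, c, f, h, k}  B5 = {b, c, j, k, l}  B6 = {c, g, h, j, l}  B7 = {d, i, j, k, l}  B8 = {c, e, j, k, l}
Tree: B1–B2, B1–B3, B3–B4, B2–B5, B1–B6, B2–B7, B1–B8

Vertex coverage: the bags together contain {a, b, c, d, e, f, g, h, i, j, k, l}, the full vertex set. Edge coverage: each edge of G has both endpoints in at least one bag. Running intersection: for every vertex, the bags containing it form a connected subtree. All three properties hold, so this is a valid tree decomposition of width max|bag| − 1 = 4, and hence tw(G) ≤ 4.

Yes; width 4.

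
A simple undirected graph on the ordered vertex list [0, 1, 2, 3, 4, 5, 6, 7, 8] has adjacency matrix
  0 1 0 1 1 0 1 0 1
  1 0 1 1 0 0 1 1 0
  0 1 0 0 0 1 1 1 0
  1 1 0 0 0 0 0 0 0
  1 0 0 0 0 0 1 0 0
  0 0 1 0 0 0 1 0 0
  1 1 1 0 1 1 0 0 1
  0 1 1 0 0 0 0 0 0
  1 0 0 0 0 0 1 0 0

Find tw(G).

A width-2 tree decomposition is:
Bags: B1 = {2, 5, 6}  B2 = {1, 2, 6}  B3 = {0, 1, 6}  B4 = {1, 2, 7}  B5 = {0, 6, 8}  B6 = {0, 4, 6}  B7 = {0, 1, 3}
Tree: B1–B2, B2–B3, B2–B4, B3–B5, B3–B6, B3–B7
Every bag has size at most 3, so the width is 3 − 1 = 2 and tw(G) ≤ 2. On the other hand G contains the 3-clique {0, 1, 3}. A clique must lie in a single bag of any decomposition, so no decomposition can have width below 2. Hence tw(G) = 2 exactly.

2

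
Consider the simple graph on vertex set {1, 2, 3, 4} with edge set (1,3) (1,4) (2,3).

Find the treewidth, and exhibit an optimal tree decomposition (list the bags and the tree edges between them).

Each bag holds 2 vertices, so the decomposition has width 1, which upper-bounds the treewidth. G has an edge, so its treewidth is at least 1. The upper and lower bounds meet at 1, so that is the treewidth.

Treewidth 1.
One optimal decomposition is:
Bags: B1 = {1, 4}  B2 = {1, 3}  B3 = {2, 3}
Tree: B1–B2, B2–B3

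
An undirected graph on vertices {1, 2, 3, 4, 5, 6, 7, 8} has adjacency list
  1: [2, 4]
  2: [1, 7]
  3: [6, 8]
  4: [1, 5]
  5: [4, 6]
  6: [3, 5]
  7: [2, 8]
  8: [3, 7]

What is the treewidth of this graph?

2

A width-2 tree decomposition is:
Bags: B1 = {3, 7, 8}  B2 = {3, 6, 7}  B3 = {5, 6, 7}  B4 = {4, 5, 7}  B5 = {1, 4, 7}  B6 = {1, 2, 7}
Tree: B1–B2, B2–B3, B3–B4, B4–B5, B5–B6
The largest bag has 3 vertices, giving width 2; this decomposition certifies tw(G) ≤ 2. The edges 7–8–3–6–5–4–1–2–7 form a cycle, so G is not a tree and its treewidth is at least 2. The upper and lower bounds meet at 2, so that is the treewidth.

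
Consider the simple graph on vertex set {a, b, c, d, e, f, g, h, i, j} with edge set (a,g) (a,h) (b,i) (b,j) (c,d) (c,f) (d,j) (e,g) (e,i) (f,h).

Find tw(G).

A width-2 tree decomposition is:
Bags: B1 = {b, d, j}  B2 = {b, d, i}  B3 = {d, e, i}  B4 = {d, e, g}  B5 = {a, d, g}  B6 = {a, d, h}  B7 = {d, f, h}  B8 = {c, d, f}
Tree: B1–B2, B2–B3, B3–B4, B4–B5, B5–B6, B6–B7, B7–B8
The largest bag has 3 vertices, giving width 2; this decomposition certifies tw(G) ≤ 2. The edges d–j–b–i–e–g–a–h–f–c–d form a cycle, so G is not a tree and its treewidth is at least 2. Combining the bounds, tw(G) = 2.

2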